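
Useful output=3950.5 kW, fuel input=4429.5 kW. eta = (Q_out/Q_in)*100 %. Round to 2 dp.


eta = (3950.5/4429.5)*100 = 89.19 %

89.19 %


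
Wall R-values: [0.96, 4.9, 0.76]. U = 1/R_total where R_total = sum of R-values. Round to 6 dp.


R_total = 0.96 + 4.9 + 0.76 = 6.62
U = 1/6.62 = 0.151057

0.151057


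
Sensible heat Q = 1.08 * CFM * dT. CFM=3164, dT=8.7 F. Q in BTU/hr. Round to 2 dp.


Q = 1.08 * 3164 * 8.7 = 29728.94 BTU/hr

29728.94 BTU/hr


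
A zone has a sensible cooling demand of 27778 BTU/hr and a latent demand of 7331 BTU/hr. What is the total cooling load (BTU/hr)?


Qt = 27778 + 7331 = 35109 BTU/hr

35109 BTU/hr


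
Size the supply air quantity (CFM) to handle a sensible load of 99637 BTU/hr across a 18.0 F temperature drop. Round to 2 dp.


CFM = 99637 / (1.08 * 18.0) = 5125.36

5125.36 CFM


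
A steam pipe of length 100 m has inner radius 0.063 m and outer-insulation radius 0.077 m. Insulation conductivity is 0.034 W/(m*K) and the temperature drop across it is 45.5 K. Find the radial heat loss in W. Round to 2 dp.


Q = 2*pi*0.034*100*45.5/ln(0.077/0.063) = 4843.80 W

4843.80 W


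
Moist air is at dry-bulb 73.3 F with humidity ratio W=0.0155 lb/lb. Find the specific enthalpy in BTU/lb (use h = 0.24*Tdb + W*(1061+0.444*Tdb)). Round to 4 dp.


h = 0.24*73.3 + 0.0155*(1061+0.444*73.3) = 34.5420 BTU/lb

34.5420 BTU/lb


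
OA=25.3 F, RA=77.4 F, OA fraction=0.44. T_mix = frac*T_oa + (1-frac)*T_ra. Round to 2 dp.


T_mix = 0.44*25.3 + 0.56*77.4 = 54.48 F

54.48 F


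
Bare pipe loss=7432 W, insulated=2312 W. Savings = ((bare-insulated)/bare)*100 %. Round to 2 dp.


Savings = ((7432-2312)/7432)*100 = 68.89 %

68.89 %


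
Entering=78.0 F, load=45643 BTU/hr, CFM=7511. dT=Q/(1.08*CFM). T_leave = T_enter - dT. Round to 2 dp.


dT = 45643/(1.08*7511) = 5.6267
T_leave = 78.0 - 5.6267 = 72.37 F

72.37 F


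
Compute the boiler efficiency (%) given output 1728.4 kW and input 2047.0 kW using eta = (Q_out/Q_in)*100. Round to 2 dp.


eta = (1728.4/2047.0)*100 = 84.44 %

84.44 %


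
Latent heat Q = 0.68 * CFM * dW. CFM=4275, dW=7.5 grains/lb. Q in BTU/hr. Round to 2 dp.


Q = 0.68 * 4275 * 7.5 = 21802.50 BTU/hr

21802.50 BTU/hr


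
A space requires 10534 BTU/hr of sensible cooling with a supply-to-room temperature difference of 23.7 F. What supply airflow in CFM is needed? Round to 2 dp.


CFM = 10534 / (1.08 * 23.7) = 411.55

411.55 CFM


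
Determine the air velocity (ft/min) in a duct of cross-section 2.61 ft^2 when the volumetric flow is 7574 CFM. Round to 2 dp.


V = 7574 / 2.61 = 2901.92 ft/min

2901.92 ft/min


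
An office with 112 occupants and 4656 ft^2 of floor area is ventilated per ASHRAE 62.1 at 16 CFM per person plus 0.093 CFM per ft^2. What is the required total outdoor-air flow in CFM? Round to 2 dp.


Total = 112*16 + 4656*0.093 = 2225.01 CFM

2225.01 CFM


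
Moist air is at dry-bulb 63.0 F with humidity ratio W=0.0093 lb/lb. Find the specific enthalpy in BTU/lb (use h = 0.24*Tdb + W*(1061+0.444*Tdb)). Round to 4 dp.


h = 0.24*63.0 + 0.0093*(1061+0.444*63.0) = 25.2474 BTU/lb

25.2474 BTU/lb


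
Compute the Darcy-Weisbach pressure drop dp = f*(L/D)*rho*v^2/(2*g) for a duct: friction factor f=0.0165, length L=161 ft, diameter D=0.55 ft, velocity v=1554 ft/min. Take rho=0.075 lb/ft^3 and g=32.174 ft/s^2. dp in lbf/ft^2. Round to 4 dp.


v_fps = 1554/60 = 25.9 ft/s
dp = 0.0165*(161/0.55)*0.075*25.9^2/(2*32.174) = 3.7764 lbf/ft^2

3.7764 lbf/ft^2


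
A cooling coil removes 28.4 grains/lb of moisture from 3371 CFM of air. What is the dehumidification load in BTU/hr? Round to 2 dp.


Q = 0.68 * 3371 * 28.4 = 65100.75 BTU/hr

65100.75 BTU/hr


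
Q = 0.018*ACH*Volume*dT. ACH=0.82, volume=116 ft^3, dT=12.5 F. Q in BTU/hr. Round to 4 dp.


Q = 0.018 * 0.82 * 116 * 12.5 = 21.4020 BTU/hr

21.4020 BTU/hr


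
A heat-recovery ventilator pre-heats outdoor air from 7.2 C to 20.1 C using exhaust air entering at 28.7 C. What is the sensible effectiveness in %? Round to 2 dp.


eff = (20.1-7.2)/(28.7-7.2)*100 = 60.00 %

60.00 %


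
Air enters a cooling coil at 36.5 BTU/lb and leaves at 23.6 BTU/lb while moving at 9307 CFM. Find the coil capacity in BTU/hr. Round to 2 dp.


Q = 4.5 * 9307 * (36.5 - 23.6) = 540271.35 BTU/hr

540271.35 BTU/hr


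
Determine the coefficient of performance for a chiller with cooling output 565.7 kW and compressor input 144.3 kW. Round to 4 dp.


COP = 565.7 / 144.3 = 3.9203

3.9203


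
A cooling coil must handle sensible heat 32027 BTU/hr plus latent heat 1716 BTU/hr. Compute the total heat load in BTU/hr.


Qt = 32027 + 1716 = 33743 BTU/hr

33743 BTU/hr


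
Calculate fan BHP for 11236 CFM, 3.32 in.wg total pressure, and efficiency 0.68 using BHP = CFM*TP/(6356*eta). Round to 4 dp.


BHP = 11236 * 3.32 / (6356 * 0.68) = 8.6309 hp

8.6309 hp


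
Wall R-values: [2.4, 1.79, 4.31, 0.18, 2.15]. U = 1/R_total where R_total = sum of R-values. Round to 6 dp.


R_total = 2.4 + 1.79 + 4.31 + 0.18 + 2.15 = 10.83
U = 1/10.83 = 0.092336

0.092336


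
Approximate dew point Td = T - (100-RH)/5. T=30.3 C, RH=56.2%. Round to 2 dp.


Td = 30.3 - (100-56.2)/5 = 21.54 C

21.54 C


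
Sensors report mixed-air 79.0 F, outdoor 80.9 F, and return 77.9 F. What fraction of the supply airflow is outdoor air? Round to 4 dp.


frac = (79.0 - 77.9) / (80.9 - 77.9) = 0.3667

0.3667


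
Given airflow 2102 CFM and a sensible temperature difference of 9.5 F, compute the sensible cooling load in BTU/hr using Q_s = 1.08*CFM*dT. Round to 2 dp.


Q = 1.08 * 2102 * 9.5 = 21566.52 BTU/hr

21566.52 BTU/hr


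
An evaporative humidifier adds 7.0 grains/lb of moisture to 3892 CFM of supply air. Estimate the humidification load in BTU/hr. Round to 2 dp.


Q = 0.68 * 3892 * 7.0 = 18525.92 BTU/hr

18525.92 BTU/hr


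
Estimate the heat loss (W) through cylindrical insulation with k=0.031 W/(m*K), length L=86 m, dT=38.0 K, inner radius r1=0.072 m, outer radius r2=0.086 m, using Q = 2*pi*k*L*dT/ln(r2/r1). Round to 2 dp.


Q = 2*pi*0.031*86*38.0/ln(0.086/0.072) = 3582.47 W

3582.47 W


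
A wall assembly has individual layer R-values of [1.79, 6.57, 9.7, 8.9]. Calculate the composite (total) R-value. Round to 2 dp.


R_total = 1.79 + 6.57 + 9.7 + 8.9 = 26.96

26.96


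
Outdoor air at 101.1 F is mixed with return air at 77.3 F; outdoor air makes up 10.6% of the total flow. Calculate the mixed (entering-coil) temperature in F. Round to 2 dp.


T_mix = 77.3 + (10.6/100)*(101.1-77.3) = 79.82 F

79.82 F


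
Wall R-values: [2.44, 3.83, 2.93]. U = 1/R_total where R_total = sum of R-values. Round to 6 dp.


R_total = 2.44 + 3.83 + 2.93 = 9.20
U = 1/9.20 = 0.108696

0.108696


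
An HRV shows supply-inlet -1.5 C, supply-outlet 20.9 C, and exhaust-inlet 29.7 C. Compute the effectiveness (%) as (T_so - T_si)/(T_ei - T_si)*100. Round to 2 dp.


eff = (20.9-(-1.5))/(29.7-(-1.5))*100 = 71.79 %

71.79 %


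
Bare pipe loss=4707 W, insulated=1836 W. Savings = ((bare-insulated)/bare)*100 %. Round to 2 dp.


Savings = ((4707-1836)/4707)*100 = 60.99 %

60.99 %


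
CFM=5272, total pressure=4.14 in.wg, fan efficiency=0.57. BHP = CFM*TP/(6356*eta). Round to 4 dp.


BHP = 5272 * 4.14 / (6356 * 0.57) = 6.0244 hp

6.0244 hp


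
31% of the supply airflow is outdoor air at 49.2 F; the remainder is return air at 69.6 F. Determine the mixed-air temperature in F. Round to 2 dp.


T_mix = 0.31*49.2 + 0.69*69.6 = 63.28 F

63.28 F


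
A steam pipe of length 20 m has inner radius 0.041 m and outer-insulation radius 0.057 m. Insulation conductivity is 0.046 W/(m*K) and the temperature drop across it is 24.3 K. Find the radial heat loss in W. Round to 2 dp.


Q = 2*pi*0.046*20*24.3/ln(0.057/0.041) = 426.33 W

426.33 W


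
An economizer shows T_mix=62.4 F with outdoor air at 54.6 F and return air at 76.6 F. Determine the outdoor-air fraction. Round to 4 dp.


frac = (62.4 - 76.6) / (54.6 - 76.6) = 0.6455

0.6455


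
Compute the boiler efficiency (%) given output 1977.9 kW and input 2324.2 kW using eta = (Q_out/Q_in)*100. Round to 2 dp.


eta = (1977.9/2324.2)*100 = 85.10 %

85.10 %


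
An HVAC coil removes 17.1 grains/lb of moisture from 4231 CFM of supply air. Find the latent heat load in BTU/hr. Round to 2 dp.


Q = 0.68 * 4231 * 17.1 = 49198.07 BTU/hr

49198.07 BTU/hr


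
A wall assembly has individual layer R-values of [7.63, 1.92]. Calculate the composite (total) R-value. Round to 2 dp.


R_total = 7.63 + 1.92 = 9.55

9.55


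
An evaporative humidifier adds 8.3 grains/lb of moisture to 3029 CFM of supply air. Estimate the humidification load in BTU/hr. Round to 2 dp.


Q = 0.68 * 3029 * 8.3 = 17095.68 BTU/hr

17095.68 BTU/hr


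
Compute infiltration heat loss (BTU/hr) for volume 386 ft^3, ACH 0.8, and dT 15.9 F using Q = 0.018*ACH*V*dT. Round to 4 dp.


Q = 0.018 * 0.8 * 386 * 15.9 = 88.3786 BTU/hr

88.3786 BTU/hr


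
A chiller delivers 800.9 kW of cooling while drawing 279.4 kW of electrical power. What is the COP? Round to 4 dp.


COP = 800.9 / 279.4 = 2.8665

2.8665


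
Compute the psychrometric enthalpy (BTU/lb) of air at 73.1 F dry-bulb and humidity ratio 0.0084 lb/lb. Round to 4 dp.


h = 0.24*73.1 + 0.0084*(1061+0.444*73.1) = 26.7290 BTU/lb

26.7290 BTU/lb


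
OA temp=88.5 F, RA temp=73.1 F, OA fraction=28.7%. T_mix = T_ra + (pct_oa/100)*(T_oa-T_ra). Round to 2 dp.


T_mix = 73.1 + (28.7/100)*(88.5-73.1) = 77.52 F

77.52 F


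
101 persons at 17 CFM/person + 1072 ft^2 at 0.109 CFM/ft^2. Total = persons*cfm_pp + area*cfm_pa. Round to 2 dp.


Total = 101*17 + 1072*0.109 = 1833.85 CFM

1833.85 CFM


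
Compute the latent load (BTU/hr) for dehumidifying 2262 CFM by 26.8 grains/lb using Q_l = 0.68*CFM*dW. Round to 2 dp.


Q = 0.68 * 2262 * 26.8 = 41222.69 BTU/hr

41222.69 BTU/hr


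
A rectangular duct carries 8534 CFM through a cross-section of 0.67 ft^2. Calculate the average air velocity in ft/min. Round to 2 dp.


V = 8534 / 0.67 = 12737.31 ft/min

12737.31 ft/min


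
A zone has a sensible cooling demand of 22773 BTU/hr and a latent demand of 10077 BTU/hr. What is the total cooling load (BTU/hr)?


Qt = 22773 + 10077 = 32850 BTU/hr

32850 BTU/hr


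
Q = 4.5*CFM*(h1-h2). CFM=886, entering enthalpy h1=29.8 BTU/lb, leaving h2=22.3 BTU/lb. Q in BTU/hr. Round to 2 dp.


Q = 4.5 * 886 * (29.8 - 22.3) = 29902.50 BTU/hr

29902.50 BTU/hr


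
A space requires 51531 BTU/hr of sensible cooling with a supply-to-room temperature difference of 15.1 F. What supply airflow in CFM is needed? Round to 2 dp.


CFM = 51531 / (1.08 * 15.1) = 3159.86

3159.86 CFM


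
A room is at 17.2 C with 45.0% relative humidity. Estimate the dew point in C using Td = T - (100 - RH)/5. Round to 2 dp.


Td = 17.2 - (100-45.0)/5 = 6.20 C

6.20 C


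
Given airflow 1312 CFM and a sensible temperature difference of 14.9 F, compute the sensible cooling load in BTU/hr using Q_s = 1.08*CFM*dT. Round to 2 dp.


Q = 1.08 * 1312 * 14.9 = 21112.70 BTU/hr

21112.70 BTU/hr


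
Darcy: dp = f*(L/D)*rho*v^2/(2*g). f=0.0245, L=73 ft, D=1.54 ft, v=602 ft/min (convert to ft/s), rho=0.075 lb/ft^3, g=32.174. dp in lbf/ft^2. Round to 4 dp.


v_fps = 602/60 = 10.0333 ft/s
dp = 0.0245*(73/1.54)*0.075*10.0333^2/(2*32.174) = 0.1363 lbf/ft^2

0.1363 lbf/ft^2


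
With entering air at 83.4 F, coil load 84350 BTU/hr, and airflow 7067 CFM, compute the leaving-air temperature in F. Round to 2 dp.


dT = 84350/(1.08*7067) = 11.0516
T_leave = 83.4 - 11.0516 = 72.35 F

72.35 F


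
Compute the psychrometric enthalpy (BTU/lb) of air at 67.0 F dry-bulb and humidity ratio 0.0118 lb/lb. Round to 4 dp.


h = 0.24*67.0 + 0.0118*(1061+0.444*67.0) = 28.9508 BTU/lb

28.9508 BTU/lb


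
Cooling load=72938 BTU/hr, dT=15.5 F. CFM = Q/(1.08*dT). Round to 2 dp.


CFM = 72938 / (1.08 * 15.5) = 4357.11

4357.11 CFM


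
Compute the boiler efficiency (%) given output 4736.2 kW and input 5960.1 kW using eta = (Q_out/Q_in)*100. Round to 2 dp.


eta = (4736.2/5960.1)*100 = 79.47 %

79.47 %


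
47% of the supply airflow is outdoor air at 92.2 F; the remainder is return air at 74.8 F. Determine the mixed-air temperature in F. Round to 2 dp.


T_mix = 0.47*92.2 + 0.53*74.8 = 82.98 F

82.98 F


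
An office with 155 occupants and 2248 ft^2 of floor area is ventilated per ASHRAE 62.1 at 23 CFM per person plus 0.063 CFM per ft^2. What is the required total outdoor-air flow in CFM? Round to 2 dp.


Total = 155*23 + 2248*0.063 = 3706.62 CFM

3706.62 CFM


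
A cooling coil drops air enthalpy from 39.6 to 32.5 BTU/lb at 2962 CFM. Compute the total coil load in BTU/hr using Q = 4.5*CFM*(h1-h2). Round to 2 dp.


Q = 4.5 * 2962 * (39.6 - 32.5) = 94635.90 BTU/hr

94635.90 BTU/hr


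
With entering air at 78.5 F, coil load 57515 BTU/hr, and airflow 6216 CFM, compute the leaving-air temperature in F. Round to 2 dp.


dT = 57515/(1.08*6216) = 8.5673
T_leave = 78.5 - 8.5673 = 69.93 F

69.93 F


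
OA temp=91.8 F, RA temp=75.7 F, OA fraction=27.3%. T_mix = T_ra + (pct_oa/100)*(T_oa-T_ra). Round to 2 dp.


T_mix = 75.7 + (27.3/100)*(91.8-75.7) = 80.10 F

80.10 F


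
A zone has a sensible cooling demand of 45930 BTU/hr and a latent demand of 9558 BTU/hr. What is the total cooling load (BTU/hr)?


Qt = 45930 + 9558 = 55488 BTU/hr

55488 BTU/hr


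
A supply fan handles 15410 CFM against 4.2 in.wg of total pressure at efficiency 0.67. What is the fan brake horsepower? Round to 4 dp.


BHP = 15410 * 4.2 / (6356 * 0.67) = 15.1982 hp

15.1982 hp


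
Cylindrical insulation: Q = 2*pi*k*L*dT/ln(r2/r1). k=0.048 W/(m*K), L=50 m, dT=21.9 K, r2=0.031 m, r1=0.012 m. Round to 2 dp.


Q = 2*pi*0.048*50*21.9/ln(0.031/0.012) = 347.96 W

347.96 W


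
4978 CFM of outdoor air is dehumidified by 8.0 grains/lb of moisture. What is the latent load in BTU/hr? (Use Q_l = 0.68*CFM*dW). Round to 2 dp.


Q = 0.68 * 4978 * 8.0 = 27080.32 BTU/hr

27080.32 BTU/hr


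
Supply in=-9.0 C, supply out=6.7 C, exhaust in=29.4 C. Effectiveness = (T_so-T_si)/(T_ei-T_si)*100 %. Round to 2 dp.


eff = (6.7-(-9.0))/(29.4-(-9.0))*100 = 40.89 %

40.89 %


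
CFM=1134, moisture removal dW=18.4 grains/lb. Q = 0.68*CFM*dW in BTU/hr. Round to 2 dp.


Q = 0.68 * 1134 * 18.4 = 14188.61 BTU/hr

14188.61 BTU/hr


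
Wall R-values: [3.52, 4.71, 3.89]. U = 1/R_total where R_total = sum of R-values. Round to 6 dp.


R_total = 3.52 + 4.71 + 3.89 = 12.12
U = 1/12.12 = 0.082508

0.082508


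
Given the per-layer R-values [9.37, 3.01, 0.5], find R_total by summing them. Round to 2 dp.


R_total = 9.37 + 3.01 + 0.5 = 12.88

12.88


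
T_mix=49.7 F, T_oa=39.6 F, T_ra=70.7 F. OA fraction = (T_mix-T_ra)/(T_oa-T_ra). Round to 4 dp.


frac = (49.7 - 70.7) / (39.6 - 70.7) = 0.6752

0.6752


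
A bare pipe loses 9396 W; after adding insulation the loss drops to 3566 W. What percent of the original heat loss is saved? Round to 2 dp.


Savings = ((9396-3566)/9396)*100 = 62.05 %

62.05 %


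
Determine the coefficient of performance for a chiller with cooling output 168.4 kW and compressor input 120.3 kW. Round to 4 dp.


COP = 168.4 / 120.3 = 1.3998

1.3998


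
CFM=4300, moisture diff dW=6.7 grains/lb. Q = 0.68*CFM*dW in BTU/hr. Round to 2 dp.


Q = 0.68 * 4300 * 6.7 = 19590.80 BTU/hr

19590.80 BTU/hr


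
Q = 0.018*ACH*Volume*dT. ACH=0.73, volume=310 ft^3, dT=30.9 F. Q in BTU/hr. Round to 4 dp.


Q = 0.018 * 0.73 * 310 * 30.9 = 125.8681 BTU/hr

125.8681 BTU/hr


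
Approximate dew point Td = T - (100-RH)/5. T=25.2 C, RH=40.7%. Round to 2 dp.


Td = 25.2 - (100-40.7)/5 = 13.34 C

13.34 C


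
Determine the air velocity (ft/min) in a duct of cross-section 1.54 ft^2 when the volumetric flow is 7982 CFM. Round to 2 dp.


V = 7982 / 1.54 = 5183.12 ft/min

5183.12 ft/min


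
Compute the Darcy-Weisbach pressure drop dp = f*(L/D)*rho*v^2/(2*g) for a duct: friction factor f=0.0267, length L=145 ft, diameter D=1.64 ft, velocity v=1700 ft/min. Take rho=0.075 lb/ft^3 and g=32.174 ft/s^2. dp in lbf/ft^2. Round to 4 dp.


v_fps = 1700/60 = 28.3333 ft/s
dp = 0.0267*(145/1.64)*0.075*28.3333^2/(2*32.174) = 2.2088 lbf/ft^2

2.2088 lbf/ft^2


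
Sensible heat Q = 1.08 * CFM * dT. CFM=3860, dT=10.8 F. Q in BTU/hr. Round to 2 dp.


Q = 1.08 * 3860 * 10.8 = 45023.04 BTU/hr

45023.04 BTU/hr


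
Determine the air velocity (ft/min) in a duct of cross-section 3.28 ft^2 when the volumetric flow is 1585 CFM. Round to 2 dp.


V = 1585 / 3.28 = 483.23 ft/min

483.23 ft/min


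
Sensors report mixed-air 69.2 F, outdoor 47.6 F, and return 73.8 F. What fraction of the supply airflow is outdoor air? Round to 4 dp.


frac = (69.2 - 73.8) / (47.6 - 73.8) = 0.1756

0.1756


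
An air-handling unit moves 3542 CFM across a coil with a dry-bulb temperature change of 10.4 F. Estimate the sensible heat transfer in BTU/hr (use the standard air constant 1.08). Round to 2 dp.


Q = 1.08 * 3542 * 10.4 = 39783.74 BTU/hr

39783.74 BTU/hr


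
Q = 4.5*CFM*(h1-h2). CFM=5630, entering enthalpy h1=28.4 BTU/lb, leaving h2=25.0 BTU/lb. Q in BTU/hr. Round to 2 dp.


Q = 4.5 * 5630 * (28.4 - 25.0) = 86139.00 BTU/hr

86139.00 BTU/hr


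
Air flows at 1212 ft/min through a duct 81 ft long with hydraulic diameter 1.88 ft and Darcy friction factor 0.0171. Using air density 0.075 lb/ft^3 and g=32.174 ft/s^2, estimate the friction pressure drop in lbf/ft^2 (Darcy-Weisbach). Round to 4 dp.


v_fps = 1212/60 = 20.2 ft/s
dp = 0.0171*(81/1.88)*0.075*20.2^2/(2*32.174) = 0.3504 lbf/ft^2

0.3504 lbf/ft^2


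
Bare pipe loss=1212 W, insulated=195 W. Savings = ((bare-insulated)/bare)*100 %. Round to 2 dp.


Savings = ((1212-195)/1212)*100 = 83.91 %

83.91 %


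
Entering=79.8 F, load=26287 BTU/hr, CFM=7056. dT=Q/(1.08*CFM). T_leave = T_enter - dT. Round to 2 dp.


dT = 26287/(1.08*7056) = 3.4495
T_leave = 79.8 - 3.4495 = 76.35 F

76.35 F


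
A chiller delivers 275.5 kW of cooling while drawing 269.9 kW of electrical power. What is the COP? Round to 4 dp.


COP = 275.5 / 269.9 = 1.0207

1.0207


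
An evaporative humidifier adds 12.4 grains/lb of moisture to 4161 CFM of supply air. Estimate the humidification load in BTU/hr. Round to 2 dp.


Q = 0.68 * 4161 * 12.4 = 35085.55 BTU/hr

35085.55 BTU/hr


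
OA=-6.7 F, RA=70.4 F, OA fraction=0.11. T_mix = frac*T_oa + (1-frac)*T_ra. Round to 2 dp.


T_mix = 0.11*(-6.7) + 0.89*70.4 = 61.92 F

61.92 F


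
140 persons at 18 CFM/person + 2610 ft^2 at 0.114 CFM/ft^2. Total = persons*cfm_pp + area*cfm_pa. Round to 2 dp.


Total = 140*18 + 2610*0.114 = 2817.54 CFM

2817.54 CFM


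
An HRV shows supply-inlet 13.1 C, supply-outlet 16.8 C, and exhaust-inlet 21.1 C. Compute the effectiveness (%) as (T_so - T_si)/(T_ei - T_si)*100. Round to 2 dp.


eff = (16.8-13.1)/(21.1-13.1)*100 = 46.25 %

46.25 %


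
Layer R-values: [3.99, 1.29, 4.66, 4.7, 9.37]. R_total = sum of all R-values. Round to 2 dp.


R_total = 3.99 + 1.29 + 4.66 + 4.7 + 9.37 = 24.01

24.01


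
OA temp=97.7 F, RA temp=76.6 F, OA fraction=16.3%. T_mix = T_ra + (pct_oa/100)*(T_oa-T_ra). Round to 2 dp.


T_mix = 76.6 + (16.3/100)*(97.7-76.6) = 80.04 F

80.04 F


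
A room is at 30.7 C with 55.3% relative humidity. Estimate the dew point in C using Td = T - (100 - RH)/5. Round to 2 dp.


Td = 30.7 - (100-55.3)/5 = 21.76 C

21.76 C


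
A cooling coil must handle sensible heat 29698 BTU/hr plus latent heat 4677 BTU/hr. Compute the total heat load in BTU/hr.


Qt = 29698 + 4677 = 34375 BTU/hr

34375 BTU/hr


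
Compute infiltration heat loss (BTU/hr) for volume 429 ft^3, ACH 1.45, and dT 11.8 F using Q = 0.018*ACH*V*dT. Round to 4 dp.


Q = 0.018 * 1.45 * 429 * 11.8 = 132.1234 BTU/hr

132.1234 BTU/hr


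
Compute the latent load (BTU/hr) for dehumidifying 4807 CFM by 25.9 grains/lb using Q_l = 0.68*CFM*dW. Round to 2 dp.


Q = 0.68 * 4807 * 25.9 = 84660.88 BTU/hr

84660.88 BTU/hr


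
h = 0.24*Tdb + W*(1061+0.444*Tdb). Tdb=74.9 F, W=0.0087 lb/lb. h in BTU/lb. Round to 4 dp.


h = 0.24*74.9 + 0.0087*(1061+0.444*74.9) = 27.4960 BTU/lb

27.4960 BTU/lb


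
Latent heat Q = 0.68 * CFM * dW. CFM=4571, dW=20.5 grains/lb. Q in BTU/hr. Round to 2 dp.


Q = 0.68 * 4571 * 20.5 = 63719.74 BTU/hr

63719.74 BTU/hr


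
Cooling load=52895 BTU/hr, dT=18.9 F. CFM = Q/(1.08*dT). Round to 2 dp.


CFM = 52895 / (1.08 * 18.9) = 2591.37

2591.37 CFM


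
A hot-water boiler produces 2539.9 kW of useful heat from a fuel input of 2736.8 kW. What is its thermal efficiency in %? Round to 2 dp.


eta = (2539.9/2736.8)*100 = 92.81 %

92.81 %


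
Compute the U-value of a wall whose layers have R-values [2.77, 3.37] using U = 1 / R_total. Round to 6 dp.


R_total = 2.77 + 3.37 = 6.14
U = 1/6.14 = 0.162866

0.162866


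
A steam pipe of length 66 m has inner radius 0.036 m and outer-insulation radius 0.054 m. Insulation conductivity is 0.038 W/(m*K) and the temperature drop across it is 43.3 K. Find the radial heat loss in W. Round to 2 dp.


Q = 2*pi*0.038*66*43.3/ln(0.054/0.036) = 1682.84 W

1682.84 W


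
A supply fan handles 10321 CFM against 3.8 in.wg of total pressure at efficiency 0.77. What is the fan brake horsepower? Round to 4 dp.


BHP = 10321 * 3.8 / (6356 * 0.77) = 8.0137 hp

8.0137 hp


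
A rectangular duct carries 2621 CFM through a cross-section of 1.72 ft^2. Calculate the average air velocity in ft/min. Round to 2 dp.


V = 2621 / 1.72 = 1523.84 ft/min

1523.84 ft/min


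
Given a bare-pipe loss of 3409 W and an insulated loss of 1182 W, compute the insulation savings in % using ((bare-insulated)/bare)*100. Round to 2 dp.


Savings = ((3409-1182)/3409)*100 = 65.33 %

65.33 %


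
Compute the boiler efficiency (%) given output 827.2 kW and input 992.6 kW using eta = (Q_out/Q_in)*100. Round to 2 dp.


eta = (827.2/992.6)*100 = 83.34 %

83.34 %


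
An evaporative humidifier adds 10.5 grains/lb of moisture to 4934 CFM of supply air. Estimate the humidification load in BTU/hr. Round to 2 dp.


Q = 0.68 * 4934 * 10.5 = 35228.76 BTU/hr

35228.76 BTU/hr


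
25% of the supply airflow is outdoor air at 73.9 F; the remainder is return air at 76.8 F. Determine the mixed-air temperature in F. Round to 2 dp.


T_mix = 0.25*73.9 + 0.75*76.8 = 76.08 F

76.08 F


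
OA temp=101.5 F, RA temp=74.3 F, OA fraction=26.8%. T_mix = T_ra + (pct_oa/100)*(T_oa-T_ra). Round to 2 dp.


T_mix = 74.3 + (26.8/100)*(101.5-74.3) = 81.59 F

81.59 F


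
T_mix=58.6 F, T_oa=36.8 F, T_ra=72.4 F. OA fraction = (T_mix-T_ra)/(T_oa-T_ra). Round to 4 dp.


frac = (58.6 - 72.4) / (36.8 - 72.4) = 0.3876

0.3876


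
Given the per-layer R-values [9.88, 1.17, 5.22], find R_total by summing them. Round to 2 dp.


R_total = 9.88 + 1.17 + 5.22 = 16.27

16.27


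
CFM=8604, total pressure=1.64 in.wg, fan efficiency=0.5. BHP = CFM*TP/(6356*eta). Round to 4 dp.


BHP = 8604 * 1.64 / (6356 * 0.5) = 4.4401 hp

4.4401 hp


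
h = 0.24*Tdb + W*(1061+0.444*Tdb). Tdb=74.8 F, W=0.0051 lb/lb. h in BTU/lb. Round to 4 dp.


h = 0.24*74.8 + 0.0051*(1061+0.444*74.8) = 23.5325 BTU/lb

23.5325 BTU/lb


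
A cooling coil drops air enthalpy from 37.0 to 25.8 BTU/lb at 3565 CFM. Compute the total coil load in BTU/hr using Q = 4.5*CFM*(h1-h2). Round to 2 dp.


Q = 4.5 * 3565 * (37.0 - 25.8) = 179676.00 BTU/hr

179676.00 BTU/hr


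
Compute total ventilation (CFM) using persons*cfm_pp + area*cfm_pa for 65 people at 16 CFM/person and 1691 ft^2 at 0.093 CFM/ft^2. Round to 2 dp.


Total = 65*16 + 1691*0.093 = 1197.26 CFM

1197.26 CFM


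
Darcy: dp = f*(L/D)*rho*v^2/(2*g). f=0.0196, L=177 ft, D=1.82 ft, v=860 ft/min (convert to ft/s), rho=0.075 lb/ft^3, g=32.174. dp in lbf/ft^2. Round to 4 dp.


v_fps = 860/60 = 14.3333 ft/s
dp = 0.0196*(177/1.82)*0.075*14.3333^2/(2*32.174) = 0.4564 lbf/ft^2

0.4564 lbf/ft^2


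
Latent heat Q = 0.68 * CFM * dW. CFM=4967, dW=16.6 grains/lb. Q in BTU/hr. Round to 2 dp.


Q = 0.68 * 4967 * 16.6 = 56067.50 BTU/hr

56067.50 BTU/hr


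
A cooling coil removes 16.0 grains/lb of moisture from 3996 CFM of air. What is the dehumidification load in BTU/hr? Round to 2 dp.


Q = 0.68 * 3996 * 16.0 = 43476.48 BTU/hr

43476.48 BTU/hr


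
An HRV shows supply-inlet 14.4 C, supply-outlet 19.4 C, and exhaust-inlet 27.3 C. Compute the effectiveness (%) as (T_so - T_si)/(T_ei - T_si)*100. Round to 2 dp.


eff = (19.4-14.4)/(27.3-14.4)*100 = 38.76 %

38.76 %


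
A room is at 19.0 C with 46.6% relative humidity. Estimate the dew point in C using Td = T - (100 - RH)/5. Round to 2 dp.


Td = 19.0 - (100-46.6)/5 = 8.32 C

8.32 C


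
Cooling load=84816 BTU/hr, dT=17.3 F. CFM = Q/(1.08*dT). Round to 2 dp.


CFM = 84816 / (1.08 * 17.3) = 4539.50

4539.50 CFM


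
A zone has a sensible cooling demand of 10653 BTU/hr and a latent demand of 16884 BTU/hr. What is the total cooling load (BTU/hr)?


Qt = 10653 + 16884 = 27537 BTU/hr

27537 BTU/hr


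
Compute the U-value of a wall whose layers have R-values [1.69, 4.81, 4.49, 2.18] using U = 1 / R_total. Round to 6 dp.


R_total = 1.69 + 4.81 + 4.49 + 2.18 = 13.17
U = 1/13.17 = 0.075930

0.075930


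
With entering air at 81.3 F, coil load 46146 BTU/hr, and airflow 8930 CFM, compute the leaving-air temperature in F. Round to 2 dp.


dT = 46146/(1.08*8930) = 4.7847
T_leave = 81.3 - 4.7847 = 76.52 F

76.52 F


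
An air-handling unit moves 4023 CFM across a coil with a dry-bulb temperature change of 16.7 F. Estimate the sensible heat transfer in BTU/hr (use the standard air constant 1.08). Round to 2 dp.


Q = 1.08 * 4023 * 16.7 = 72558.83 BTU/hr

72558.83 BTU/hr


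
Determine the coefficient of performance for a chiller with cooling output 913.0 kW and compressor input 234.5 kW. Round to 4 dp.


COP = 913.0 / 234.5 = 3.8934

3.8934


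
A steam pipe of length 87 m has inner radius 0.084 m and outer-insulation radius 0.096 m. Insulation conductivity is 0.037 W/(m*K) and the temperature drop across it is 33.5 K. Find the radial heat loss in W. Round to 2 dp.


Q = 2*pi*0.037*87*33.5/ln(0.096/0.084) = 5074.14 W

5074.14 W


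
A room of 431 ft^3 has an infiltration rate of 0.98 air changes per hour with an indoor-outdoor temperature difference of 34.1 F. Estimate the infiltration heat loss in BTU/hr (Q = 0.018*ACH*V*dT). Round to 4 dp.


Q = 0.018 * 0.98 * 431 * 34.1 = 259.2568 BTU/hr

259.2568 BTU/hr


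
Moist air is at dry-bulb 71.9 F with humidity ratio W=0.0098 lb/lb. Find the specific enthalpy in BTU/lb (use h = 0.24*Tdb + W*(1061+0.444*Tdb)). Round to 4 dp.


h = 0.24*71.9 + 0.0098*(1061+0.444*71.9) = 27.9667 BTU/lb

27.9667 BTU/lb


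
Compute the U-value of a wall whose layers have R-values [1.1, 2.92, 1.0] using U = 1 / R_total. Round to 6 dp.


R_total = 1.1 + 2.92 + 1.0 = 5.02
U = 1/5.02 = 0.199203

0.199203


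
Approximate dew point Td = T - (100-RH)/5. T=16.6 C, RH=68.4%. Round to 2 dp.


Td = 16.6 - (100-68.4)/5 = 10.28 C

10.28 C


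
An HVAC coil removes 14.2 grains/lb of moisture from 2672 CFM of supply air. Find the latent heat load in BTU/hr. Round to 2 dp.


Q = 0.68 * 2672 * 14.2 = 25800.83 BTU/hr

25800.83 BTU/hr


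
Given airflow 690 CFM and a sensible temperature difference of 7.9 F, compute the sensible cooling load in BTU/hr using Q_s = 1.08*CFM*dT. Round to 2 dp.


Q = 1.08 * 690 * 7.9 = 5887.08 BTU/hr

5887.08 BTU/hr


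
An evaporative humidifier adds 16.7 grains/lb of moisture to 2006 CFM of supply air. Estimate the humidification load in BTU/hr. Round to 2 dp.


Q = 0.68 * 2006 * 16.7 = 22780.14 BTU/hr

22780.14 BTU/hr


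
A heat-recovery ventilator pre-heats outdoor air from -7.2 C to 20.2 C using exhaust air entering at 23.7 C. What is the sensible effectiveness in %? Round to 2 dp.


eff = (20.2-(-7.2))/(23.7-(-7.2))*100 = 88.67 %

88.67 %


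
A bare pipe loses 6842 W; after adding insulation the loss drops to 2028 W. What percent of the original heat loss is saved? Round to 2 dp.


Savings = ((6842-2028)/6842)*100 = 70.36 %

70.36 %


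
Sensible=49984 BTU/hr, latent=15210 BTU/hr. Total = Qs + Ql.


Qt = 49984 + 15210 = 65194 BTU/hr

65194 BTU/hr


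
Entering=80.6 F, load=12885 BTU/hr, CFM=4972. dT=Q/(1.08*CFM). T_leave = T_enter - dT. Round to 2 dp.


dT = 12885/(1.08*4972) = 2.3995
T_leave = 80.6 - 2.3995 = 78.20 F

78.20 F


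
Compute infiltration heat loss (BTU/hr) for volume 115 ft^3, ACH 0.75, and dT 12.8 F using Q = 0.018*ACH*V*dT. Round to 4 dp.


Q = 0.018 * 0.75 * 115 * 12.8 = 19.8720 BTU/hr

19.8720 BTU/hr


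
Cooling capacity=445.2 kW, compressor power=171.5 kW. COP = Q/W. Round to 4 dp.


COP = 445.2 / 171.5 = 2.5959

2.5959


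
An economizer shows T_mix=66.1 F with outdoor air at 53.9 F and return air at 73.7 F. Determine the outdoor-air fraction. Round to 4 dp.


frac = (66.1 - 73.7) / (53.9 - 73.7) = 0.3838

0.3838


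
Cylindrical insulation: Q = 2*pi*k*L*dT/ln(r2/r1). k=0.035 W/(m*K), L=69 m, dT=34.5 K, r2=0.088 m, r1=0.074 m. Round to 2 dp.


Q = 2*pi*0.035*69*34.5/ln(0.088/0.074) = 3021.26 W

3021.26 W


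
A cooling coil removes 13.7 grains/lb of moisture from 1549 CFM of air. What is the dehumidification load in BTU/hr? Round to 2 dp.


Q = 0.68 * 1549 * 13.7 = 14430.48 BTU/hr

14430.48 BTU/hr


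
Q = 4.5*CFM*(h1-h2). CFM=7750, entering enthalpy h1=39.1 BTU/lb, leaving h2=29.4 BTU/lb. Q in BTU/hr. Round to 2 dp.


Q = 4.5 * 7750 * (39.1 - 29.4) = 338287.50 BTU/hr

338287.50 BTU/hr


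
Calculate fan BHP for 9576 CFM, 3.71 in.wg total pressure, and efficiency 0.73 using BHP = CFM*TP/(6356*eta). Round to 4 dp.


BHP = 9576 * 3.71 / (6356 * 0.73) = 7.6569 hp

7.6569 hp


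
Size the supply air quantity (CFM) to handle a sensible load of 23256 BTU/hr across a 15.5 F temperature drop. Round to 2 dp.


CFM = 23256 / (1.08 * 15.5) = 1389.25

1389.25 CFM


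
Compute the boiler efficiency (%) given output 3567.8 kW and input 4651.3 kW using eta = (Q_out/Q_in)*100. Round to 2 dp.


eta = (3567.8/4651.3)*100 = 76.71 %

76.71 %


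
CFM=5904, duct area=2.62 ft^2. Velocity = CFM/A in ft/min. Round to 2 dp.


V = 5904 / 2.62 = 2253.44 ft/min

2253.44 ft/min


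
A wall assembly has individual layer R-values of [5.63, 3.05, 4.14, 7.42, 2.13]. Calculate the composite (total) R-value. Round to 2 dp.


R_total = 5.63 + 3.05 + 4.14 + 7.42 + 2.13 = 22.37

22.37


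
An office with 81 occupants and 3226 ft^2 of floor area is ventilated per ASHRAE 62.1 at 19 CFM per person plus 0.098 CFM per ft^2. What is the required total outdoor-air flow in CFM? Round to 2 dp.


Total = 81*19 + 3226*0.098 = 1855.15 CFM

1855.15 CFM


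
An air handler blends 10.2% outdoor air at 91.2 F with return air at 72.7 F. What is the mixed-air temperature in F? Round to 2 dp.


T_mix = 72.7 + (10.2/100)*(91.2-72.7) = 74.59 F

74.59 F


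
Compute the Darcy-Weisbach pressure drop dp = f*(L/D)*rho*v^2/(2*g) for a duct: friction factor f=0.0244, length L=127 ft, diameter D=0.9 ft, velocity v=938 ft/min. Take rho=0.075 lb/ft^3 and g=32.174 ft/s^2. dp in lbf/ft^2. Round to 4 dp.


v_fps = 938/60 = 15.6333 ft/s
dp = 0.0244*(127/0.9)*0.075*15.6333^2/(2*32.174) = 0.9808 lbf/ft^2

0.9808 lbf/ft^2


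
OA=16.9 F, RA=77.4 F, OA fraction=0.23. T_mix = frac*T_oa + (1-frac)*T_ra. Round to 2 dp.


T_mix = 0.23*16.9 + 0.77*77.4 = 63.49 F

63.49 F


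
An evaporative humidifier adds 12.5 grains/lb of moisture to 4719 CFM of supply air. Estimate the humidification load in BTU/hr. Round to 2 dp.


Q = 0.68 * 4719 * 12.5 = 40111.50 BTU/hr

40111.50 BTU/hr


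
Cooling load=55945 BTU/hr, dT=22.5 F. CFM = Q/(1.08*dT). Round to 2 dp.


CFM = 55945 / (1.08 * 22.5) = 2302.26

2302.26 CFM


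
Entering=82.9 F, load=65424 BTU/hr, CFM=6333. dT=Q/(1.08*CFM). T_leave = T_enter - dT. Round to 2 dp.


dT = 65424/(1.08*6333) = 9.5654
T_leave = 82.9 - 9.5654 = 73.33 F

73.33 F


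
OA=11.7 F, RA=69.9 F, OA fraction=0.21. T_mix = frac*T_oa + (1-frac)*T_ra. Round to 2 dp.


T_mix = 0.21*11.7 + 0.79*69.9 = 57.68 F

57.68 F


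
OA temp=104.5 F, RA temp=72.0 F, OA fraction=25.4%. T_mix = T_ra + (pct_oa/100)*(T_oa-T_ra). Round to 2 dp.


T_mix = 72.0 + (25.4/100)*(104.5-72.0) = 80.26 F

80.26 F


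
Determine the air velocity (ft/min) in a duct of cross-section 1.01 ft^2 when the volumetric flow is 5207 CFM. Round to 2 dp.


V = 5207 / 1.01 = 5155.45 ft/min

5155.45 ft/min


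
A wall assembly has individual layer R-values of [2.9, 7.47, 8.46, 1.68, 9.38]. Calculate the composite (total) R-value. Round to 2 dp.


R_total = 2.9 + 7.47 + 8.46 + 1.68 + 9.38 = 29.89

29.89


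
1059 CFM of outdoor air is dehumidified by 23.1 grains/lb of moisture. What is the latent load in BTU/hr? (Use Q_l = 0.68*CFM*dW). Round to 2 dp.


Q = 0.68 * 1059 * 23.1 = 16634.77 BTU/hr

16634.77 BTU/hr


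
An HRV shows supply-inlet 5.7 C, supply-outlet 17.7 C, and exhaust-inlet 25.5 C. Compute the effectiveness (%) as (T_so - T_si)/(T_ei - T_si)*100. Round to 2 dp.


eff = (17.7-5.7)/(25.5-5.7)*100 = 60.61 %

60.61 %


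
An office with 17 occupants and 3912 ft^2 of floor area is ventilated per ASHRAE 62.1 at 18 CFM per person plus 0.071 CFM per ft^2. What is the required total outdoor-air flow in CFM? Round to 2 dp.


Total = 17*18 + 3912*0.071 = 583.75 CFM

583.75 CFM


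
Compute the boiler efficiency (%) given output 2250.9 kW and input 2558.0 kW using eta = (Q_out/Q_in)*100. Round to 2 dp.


eta = (2250.9/2558.0)*100 = 87.99 %

87.99 %


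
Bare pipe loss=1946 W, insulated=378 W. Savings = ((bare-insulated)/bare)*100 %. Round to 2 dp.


Savings = ((1946-378)/1946)*100 = 80.58 %

80.58 %


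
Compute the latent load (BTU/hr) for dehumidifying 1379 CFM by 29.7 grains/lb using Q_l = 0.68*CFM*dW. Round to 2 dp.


Q = 0.68 * 1379 * 29.7 = 27850.28 BTU/hr

27850.28 BTU/hr


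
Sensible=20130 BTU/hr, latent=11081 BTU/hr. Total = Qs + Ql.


Qt = 20130 + 11081 = 31211 BTU/hr

31211 BTU/hr


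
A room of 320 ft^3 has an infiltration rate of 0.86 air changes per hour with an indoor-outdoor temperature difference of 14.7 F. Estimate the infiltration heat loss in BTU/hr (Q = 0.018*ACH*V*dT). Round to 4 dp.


Q = 0.018 * 0.86 * 320 * 14.7 = 72.8179 BTU/hr

72.8179 BTU/hr


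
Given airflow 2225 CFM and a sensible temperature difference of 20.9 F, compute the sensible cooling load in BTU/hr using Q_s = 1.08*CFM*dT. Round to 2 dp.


Q = 1.08 * 2225 * 20.9 = 50222.70 BTU/hr

50222.70 BTU/hr


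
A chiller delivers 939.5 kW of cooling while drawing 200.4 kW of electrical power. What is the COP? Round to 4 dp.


COP = 939.5 / 200.4 = 4.6881

4.6881


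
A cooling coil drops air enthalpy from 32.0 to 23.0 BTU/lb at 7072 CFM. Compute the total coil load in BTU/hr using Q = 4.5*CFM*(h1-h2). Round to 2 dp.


Q = 4.5 * 7072 * (32.0 - 23.0) = 286416.00 BTU/hr

286416.00 BTU/hr


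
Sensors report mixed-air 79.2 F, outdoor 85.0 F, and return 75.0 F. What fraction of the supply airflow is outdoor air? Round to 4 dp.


frac = (79.2 - 75.0) / (85.0 - 75.0) = 0.4200

0.4200


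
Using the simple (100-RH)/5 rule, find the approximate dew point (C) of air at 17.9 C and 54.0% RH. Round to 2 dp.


Td = 17.9 - (100-54.0)/5 = 8.70 C

8.70 C


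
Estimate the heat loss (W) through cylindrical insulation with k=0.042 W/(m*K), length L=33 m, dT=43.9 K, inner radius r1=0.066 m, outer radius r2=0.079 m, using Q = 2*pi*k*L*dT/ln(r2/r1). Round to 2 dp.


Q = 2*pi*0.042*33*43.9/ln(0.079/0.066) = 2126.35 W

2126.35 W


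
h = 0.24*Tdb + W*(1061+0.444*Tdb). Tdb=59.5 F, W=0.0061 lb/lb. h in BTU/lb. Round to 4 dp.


h = 0.24*59.5 + 0.0061*(1061+0.444*59.5) = 20.9132 BTU/lb

20.9132 BTU/lb


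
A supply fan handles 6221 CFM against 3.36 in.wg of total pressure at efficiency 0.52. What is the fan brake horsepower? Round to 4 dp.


BHP = 6221 * 3.36 / (6356 * 0.52) = 6.3243 hp

6.3243 hp


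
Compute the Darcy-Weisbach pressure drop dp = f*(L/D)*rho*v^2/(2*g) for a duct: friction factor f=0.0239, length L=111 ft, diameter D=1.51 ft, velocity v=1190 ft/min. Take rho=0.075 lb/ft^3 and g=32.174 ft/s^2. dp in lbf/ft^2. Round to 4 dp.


v_fps = 1190/60 = 19.8333 ft/s
dp = 0.0239*(111/1.51)*0.075*19.8333^2/(2*32.174) = 0.8055 lbf/ft^2

0.8055 lbf/ft^2


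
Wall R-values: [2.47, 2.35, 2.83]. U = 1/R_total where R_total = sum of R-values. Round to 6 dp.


R_total = 2.47 + 2.35 + 2.83 = 7.65
U = 1/7.65 = 0.130719

0.130719


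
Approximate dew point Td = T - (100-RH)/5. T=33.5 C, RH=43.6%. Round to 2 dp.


Td = 33.5 - (100-43.6)/5 = 22.22 C

22.22 C


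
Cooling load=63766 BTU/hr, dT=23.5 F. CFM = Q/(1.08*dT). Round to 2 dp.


CFM = 63766 / (1.08 * 23.5) = 2512.45

2512.45 CFM


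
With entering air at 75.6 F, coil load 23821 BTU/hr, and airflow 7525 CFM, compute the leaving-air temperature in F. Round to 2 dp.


dT = 23821/(1.08*7525) = 2.9311
T_leave = 75.6 - 2.9311 = 72.67 F

72.67 F


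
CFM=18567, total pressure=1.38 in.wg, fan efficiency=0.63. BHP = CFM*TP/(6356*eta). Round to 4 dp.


BHP = 18567 * 1.38 / (6356 * 0.63) = 6.3988 hp

6.3988 hp


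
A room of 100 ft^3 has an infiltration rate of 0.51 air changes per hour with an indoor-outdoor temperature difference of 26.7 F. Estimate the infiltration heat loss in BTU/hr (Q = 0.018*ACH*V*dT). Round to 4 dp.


Q = 0.018 * 0.51 * 100 * 26.7 = 24.5106 BTU/hr

24.5106 BTU/hr


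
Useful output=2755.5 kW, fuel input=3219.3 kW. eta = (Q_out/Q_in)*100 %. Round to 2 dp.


eta = (2755.5/3219.3)*100 = 85.59 %

85.59 %


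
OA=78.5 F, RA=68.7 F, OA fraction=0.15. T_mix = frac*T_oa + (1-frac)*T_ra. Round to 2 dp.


T_mix = 0.15*78.5 + 0.85*68.7 = 70.17 F

70.17 F


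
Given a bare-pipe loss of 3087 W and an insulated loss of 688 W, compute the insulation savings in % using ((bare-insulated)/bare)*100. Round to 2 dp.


Savings = ((3087-688)/3087)*100 = 77.71 %

77.71 %


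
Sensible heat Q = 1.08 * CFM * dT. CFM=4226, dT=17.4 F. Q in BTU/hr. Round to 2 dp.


Q = 1.08 * 4226 * 17.4 = 79414.99 BTU/hr

79414.99 BTU/hr


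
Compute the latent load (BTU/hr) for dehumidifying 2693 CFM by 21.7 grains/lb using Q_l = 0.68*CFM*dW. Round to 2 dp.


Q = 0.68 * 2693 * 21.7 = 39737.91 BTU/hr

39737.91 BTU/hr


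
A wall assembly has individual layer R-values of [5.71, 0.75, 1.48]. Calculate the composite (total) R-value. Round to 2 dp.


R_total = 5.71 + 0.75 + 1.48 = 7.94

7.94


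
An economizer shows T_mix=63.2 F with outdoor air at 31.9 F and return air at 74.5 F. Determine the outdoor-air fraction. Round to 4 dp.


frac = (63.2 - 74.5) / (31.9 - 74.5) = 0.2653

0.2653


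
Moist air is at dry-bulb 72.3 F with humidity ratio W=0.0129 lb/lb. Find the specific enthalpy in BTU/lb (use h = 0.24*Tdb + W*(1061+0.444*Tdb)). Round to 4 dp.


h = 0.24*72.3 + 0.0129*(1061+0.444*72.3) = 31.4530 BTU/lb

31.4530 BTU/lb


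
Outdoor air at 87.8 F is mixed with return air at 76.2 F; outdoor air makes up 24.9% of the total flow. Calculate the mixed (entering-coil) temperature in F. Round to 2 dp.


T_mix = 76.2 + (24.9/100)*(87.8-76.2) = 79.09 F

79.09 F


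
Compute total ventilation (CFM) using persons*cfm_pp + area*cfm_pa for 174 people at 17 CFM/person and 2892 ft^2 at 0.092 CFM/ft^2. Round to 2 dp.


Total = 174*17 + 2892*0.092 = 3224.06 CFM

3224.06 CFM
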